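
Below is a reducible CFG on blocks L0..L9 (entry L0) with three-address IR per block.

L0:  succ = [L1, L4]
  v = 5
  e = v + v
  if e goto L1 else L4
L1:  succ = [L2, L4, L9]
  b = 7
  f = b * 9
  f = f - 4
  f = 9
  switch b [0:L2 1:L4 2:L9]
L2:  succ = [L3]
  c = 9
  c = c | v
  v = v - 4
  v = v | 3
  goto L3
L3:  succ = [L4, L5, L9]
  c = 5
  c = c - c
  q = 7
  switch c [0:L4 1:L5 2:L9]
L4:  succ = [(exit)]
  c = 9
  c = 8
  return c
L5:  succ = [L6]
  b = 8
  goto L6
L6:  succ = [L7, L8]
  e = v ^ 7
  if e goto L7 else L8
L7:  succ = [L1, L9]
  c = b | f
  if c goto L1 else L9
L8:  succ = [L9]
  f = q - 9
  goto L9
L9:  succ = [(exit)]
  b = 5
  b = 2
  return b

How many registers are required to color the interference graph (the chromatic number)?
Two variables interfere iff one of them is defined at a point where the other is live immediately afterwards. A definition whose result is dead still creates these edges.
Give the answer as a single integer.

def/use:
  L0 def {e,v} use ∅
  L1 def {b,f} use ∅
  L2 def {c,v} use {v}
  L3 def {c,q} use ∅
  L4 def {c} use ∅
  L5 def {b} use ∅
  L6 def {e} use {v}
  L7 def {c} use {b,f}
  L8 def {f} use {q}
  L9 def {b} use ∅

Liveness:
  L0: in=∅ out={v}
  L1: in={v} out={f,v}
  L2: in={f,v} out={f,v}
  L3: in={f,v} out={f,q,v}
  L4: in=∅ out=∅
  L5: in={f,q,v} out={b,f,q,v}
  L6: in={b,f,q,v} out={b,f,q,v}
  L7: in={b,f,v} out={v}
  L8: in={q} out=∅
  L9: in=∅ out=∅

Conflict graph:
  b↔{e,f,q,v}
  c↔{f,q,v}
  e↔{b,f,q,v}
  f↔{b,c,e,q,v}
  q↔{b,c,e,f,v}
  v↔{b,c,e,f,q}

Chromatic number:
  lower bound: {b,e,f,q,v} mutually conflict ⇒ χ ≥ 5
  assign b→r3 c→r3 e→r4 f→r0 q→r1 v→r2 — no edge inside a register ⇒ χ ≤ 5
  χ = 5

Answer: 5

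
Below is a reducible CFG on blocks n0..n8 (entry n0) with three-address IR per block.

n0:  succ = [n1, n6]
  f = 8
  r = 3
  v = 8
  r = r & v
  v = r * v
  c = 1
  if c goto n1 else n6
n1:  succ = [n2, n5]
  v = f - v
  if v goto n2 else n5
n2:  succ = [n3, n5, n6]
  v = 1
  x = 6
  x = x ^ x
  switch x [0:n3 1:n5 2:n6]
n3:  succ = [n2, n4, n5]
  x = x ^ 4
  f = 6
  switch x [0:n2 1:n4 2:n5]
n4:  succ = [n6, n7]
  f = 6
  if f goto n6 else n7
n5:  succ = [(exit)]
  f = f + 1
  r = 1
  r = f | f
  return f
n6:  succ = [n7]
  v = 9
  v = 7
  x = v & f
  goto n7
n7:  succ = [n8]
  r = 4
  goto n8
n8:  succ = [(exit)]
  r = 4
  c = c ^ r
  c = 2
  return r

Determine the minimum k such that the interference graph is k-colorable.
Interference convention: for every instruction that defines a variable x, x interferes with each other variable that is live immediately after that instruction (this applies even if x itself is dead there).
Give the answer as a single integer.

Answer: 4

Derivation:
Block summaries:
  n0: def={c,f,r,v} ue=∅
  n1: def={v} ue={f,v}
  n2: def={v,x} ue=∅
  n3: def={f,x} ue={x}
  n4: def={f} ue=∅
  n5: def={f,r} ue={f}
  n6: def={v,x} ue={f}
  n7: def={r} ue=∅
  n8: def={c,r} ue={c}

Live sets:
  n0 li=∅ lo={c,f,v}
  n1 li={c,f,v} lo={c,f}
  n2 li={c,f} lo={c,f,x}
  n3 li={c,x} lo={c,f}
  n4 li={c} lo={c,f}
  n5 li={f} lo=∅
  n6 li={c,f} lo={c}
  n7 li={c} lo={c}
  n8 li={c} lo=∅

Interfere edges:
  c — {f,r,v,x}
  f — {c,r,v,x}
  r — {c,f,v}
  v — {c,f,r}
  x — {c,f}

Registers:
  {c,f,r,v} pairwise interfere (4-clique) ⇒ χ ≥ 4
  4-colouring: R0={c}  R1={f}  R2={r,x}  R3={v}
  χ = 4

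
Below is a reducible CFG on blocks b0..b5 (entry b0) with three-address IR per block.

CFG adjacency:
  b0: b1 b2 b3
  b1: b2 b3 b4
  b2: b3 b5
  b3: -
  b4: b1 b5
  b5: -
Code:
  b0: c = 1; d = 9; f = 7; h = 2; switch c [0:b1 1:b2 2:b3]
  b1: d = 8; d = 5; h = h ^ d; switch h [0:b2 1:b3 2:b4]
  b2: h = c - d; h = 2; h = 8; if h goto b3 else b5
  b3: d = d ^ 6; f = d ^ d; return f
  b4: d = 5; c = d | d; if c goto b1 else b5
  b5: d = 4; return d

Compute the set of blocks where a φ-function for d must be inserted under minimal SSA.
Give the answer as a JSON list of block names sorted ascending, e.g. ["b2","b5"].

Answer: ["b1", "b2", "b3", "b5"]

Derivation:
idom tree: b1←b0 b2←b0 b3←b0 b4←b1 b5←b0
Dom∩ at merges:
  b1: preds {b0,b4}: {b0} ∩ {b0,b1,b4} = {b0}; idom=b0
  b2: preds {b0,b1}: {b0} ∩ {b0,b1} = {b0}; idom=b0
  b3: preds {b0,b1,b2}: {b0} ∩ {b0,b1} ∩ {b0,b2} = {b0}; idom=b0
  b5: preds {b2,b4}: {b0,b2} ∩ {b0,b1,b4} = {b0}; idom=b0

DF walk-up:
  b1←b0: walk · to b0
  b1←b4: walk b4→b1 to b0
  b2←b0: walk · to b0
  b2←b1: walk b1 to b0
  b3←b0: walk · to b0
  b3←b1: walk b1 to b0
  b3←b2: walk b2 to b0
  b5←b2: walk b2 to b0
  b5←b4: walk b4→b1 to b0
  b0: DF=∅
  b1: DF={b1,b2,b3,b5}
  b2: DF={b3,b5}
  b3: DF=∅
  b4: DF={b1,b5}
  b5: DF=∅

φ for d: defs {b0,b1,b3,b4,b5}
  DF⁺ = {b1,b2,b3,b5}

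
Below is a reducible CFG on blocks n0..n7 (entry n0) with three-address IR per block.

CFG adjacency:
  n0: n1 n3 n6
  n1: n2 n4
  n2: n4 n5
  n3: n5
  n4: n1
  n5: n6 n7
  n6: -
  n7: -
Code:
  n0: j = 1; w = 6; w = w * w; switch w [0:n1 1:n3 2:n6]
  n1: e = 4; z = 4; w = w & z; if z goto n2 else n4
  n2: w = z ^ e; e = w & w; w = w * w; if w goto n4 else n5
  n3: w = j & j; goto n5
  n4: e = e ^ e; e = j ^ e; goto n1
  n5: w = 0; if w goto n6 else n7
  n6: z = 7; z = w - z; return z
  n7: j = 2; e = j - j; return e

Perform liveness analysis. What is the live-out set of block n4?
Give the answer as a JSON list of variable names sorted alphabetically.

Block summaries:
  n0 def {j,w} use ∅
  n1 def {e,w,z} use {w}
  n2 def {e,w} use {e,z}
  n3 def {w} use {j}
  n4 def {e} use {e,j}
  n5 def {w} use ∅
  n6 def {z} use {w}
  n7 def {e,j} use ∅

Live sets:
  n0 li=∅ lo={j,w}
  n1 li={j,w} lo={e,j,w,z}
  n2 li={e,j,z} lo={e,j,w}
  n3 li={j} lo=∅
  n4 li={e,j,w} lo={j,w}
  n5 li=∅ lo={w}
  n6 li={w} lo=∅
  n7 li=∅ lo=∅

live-out(n4) = ["j", "w"]

Answer: ["j", "w"]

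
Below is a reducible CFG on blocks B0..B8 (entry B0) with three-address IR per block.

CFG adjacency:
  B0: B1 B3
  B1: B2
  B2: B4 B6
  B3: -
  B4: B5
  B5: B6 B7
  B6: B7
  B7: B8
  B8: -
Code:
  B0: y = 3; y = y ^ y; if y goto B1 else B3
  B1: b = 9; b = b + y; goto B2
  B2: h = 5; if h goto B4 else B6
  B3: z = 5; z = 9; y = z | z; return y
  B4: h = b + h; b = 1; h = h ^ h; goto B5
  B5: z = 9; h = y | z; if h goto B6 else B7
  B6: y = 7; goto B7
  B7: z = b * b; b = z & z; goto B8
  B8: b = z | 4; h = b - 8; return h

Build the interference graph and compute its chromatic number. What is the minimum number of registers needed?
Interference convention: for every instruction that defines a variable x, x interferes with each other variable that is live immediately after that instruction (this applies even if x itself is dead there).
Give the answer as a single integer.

Per-block:
  B0: {y} / ∅
  B1: {b} / {y}
  B2: {h} / ∅
  B3: {y,z} / ∅
  B4: {b,h} / {b,h}
  B5: {h,z} / {y}
  B6: {y} / ∅
  B7: {b,z} / {b}
  B8: {b,h} / {z}

Live sets:
  live B0: ∅→{y}
  live B1: {y}→{b,y}
  live B2: {b,y}→{b,h,y}
  live B3: ∅→∅
  live B4: {b,h,y}→{b,y}
  live B5: {b,y}→{b}
  live B6: {b}→{b}
  live B7: {b}→{z}
  live B8: {z}→∅

Interfere edges:
  b — {h,y,z}
  h — {b,y}
  y — {b,h,z}
  z — {b,y}

Chromatic number:
  lower bound: {b,h,y} mutually conflict ⇒ χ ≥ 3
  assign b→c0 h→c2 y→c1 z→c2 — no edge inside a register ⇒ χ ≤ 3
  χ = 3

Answer: 3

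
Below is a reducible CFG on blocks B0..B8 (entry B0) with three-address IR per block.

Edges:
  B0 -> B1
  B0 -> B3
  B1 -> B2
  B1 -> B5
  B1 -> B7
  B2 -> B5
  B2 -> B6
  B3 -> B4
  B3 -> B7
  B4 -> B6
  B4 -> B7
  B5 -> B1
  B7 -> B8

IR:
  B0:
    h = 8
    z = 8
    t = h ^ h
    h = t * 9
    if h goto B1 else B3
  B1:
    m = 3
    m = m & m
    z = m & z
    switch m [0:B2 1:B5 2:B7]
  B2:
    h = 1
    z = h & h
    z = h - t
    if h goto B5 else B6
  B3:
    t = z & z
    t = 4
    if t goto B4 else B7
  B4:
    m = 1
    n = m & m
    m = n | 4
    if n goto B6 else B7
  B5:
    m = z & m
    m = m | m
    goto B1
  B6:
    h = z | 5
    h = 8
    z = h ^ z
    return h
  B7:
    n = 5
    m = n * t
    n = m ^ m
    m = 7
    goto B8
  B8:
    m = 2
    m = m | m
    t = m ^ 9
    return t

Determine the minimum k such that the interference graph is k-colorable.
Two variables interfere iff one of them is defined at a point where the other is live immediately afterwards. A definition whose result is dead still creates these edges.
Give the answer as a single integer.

Answer: 4

Derivation:
def/use:
  B0 def {h,t,z} use ∅
  B1 def {m,z} use {z}
  B2 def {h,z} use {t}
  B3 def {t} use {z}
  B4 def {m,n} use ∅
  B5 def {m} use {m,z}
  B6 def {h,z} use {z}
  B7 def {m,n} use {t}
  B8 def {m,t} use ∅

Live sets:
  B0: in=∅ out={t,z}
  B1: in={t,z} out={m,t,z}
  B2: in={m,t} out={m,t,z}
  B3: in={z} out={t,z}
  B4: in={t,z} out={t,z}
  B5: in={m,t,z} out={t,z}
  B6: in={z} out=∅
  B7: in={t} out=∅
  B8: in=∅ out=∅

Interference:
  h↔{m,t,z}
  m↔{h,n,t,z}
  n↔{m,t,z}
  t↔{h,m,n,z}
  z↔{h,m,n,t}

Colouring:
  lower bound: {h,m,t,z} mutually conflict ⇒ χ ≥ 4
  4-colouring: R0={m}  R1={t}  R2={z}  R3={h,n}
  χ = 4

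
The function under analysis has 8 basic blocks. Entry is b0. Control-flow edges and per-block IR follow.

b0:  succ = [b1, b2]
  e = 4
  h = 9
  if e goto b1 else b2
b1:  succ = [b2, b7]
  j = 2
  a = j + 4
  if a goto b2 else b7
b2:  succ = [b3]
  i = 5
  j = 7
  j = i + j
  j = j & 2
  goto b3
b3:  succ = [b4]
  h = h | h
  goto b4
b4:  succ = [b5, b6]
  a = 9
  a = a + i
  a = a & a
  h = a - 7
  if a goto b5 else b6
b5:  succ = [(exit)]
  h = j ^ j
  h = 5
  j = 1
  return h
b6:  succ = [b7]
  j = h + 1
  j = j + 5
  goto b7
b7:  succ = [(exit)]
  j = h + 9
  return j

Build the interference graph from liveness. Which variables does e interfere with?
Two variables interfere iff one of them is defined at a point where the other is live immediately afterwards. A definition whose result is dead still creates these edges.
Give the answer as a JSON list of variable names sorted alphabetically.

Answer: ["h"]

Analysis:
Per-block:
  b0 def {e,h} use ∅
  b1 def {a,j} use ∅
  b2 def {i,j} use ∅
  b3 def {h} use {h}
  b4 def {a,h} use {i}
  b5 def {h,j} use {j}
  b6 def {j} use {h}
  b7 def {j} use {h}

Liveness:
  b0: in=∅ out={h}
  b1: in={h} out={h}
  b2: in={h} out={h,i,j}
  b3: in={h,i,j} out={i,j}
  b4: in={i,j} out={h,j}
  b5: in={j} out=∅
  b6: in={h} out={h}
  b7: in={h} out=∅

Conflict graph:
  a↔{h,i,j}
  e↔{h}
  h↔{a,e,i,j}
  i↔{a,h,j}
  j↔{a,h,i}

N(e) = ["h"]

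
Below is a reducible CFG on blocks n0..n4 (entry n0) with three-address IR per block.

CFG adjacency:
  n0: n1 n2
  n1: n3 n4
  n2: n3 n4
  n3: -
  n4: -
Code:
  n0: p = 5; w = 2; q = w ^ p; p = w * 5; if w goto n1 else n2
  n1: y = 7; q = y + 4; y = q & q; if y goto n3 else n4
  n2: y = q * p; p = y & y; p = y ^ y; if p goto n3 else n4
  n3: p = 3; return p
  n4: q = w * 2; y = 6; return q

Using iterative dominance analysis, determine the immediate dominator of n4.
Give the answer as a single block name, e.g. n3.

Answer: n0

Working:
idom tree: n1←n0 n2←n0 n3←n0 n4←n0
Dom at joins:
  n3: preds {n1,n2}: {n0,n1} ∩ {n0,n2} = {n0}; idom=n0
  n4: preds {n1,n2}: {n0,n1} ∩ {n0,n2} = {n0}; idom=n0

idom(n4) = n0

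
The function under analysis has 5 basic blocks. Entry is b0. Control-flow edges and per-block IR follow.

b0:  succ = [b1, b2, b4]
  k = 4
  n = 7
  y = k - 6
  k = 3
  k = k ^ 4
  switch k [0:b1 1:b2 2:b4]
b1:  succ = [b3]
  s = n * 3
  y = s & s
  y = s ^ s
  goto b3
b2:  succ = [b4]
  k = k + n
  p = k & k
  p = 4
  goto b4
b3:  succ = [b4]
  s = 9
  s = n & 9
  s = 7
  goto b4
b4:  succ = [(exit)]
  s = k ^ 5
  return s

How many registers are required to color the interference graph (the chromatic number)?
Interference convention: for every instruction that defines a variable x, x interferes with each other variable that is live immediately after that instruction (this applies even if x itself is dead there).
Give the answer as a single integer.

def/use:
  b0 def {k,n,y} use ∅
  b1 def {s,y} use {n}
  b2 def {k,p} use {k,n}
  b3 def {s} use {n}
  b4 def {s} use {k}

Live sets:
  b0 li=∅ lo={k,n}
  b1 li={k,n} lo={k,n}
  b2 li={k,n} lo={k}
  b3 li={k,n} lo={k}
  b4 li={k} lo=∅

Interference:
  k: {n,p,s,y}
  n: {k,s,y}
  p: {k}
  s: {k,n,y}
  y: {k,n,s}

Colouring:
  clique {k,n,s,y} ⇒ need ≥ 4
  assign k→c0 n→c1 p→c1 s→c2 y→c3 — no edge inside a register ⇒ χ ≤ 4
  χ = 4

Answer: 4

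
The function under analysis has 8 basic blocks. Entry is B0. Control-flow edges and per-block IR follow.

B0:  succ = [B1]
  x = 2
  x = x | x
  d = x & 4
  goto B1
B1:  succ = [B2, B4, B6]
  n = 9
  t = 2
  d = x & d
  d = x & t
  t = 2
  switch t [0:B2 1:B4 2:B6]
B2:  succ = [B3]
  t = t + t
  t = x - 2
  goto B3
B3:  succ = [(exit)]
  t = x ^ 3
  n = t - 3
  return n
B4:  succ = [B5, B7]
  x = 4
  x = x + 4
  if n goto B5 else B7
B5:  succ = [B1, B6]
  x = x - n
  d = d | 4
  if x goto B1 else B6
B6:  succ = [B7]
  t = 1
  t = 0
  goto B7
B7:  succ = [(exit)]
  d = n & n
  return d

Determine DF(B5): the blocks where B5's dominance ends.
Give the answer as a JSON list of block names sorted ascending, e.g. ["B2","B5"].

Answer: ["B1", "B6"]

Derivation:
idom tree: B1←B0 B2←B1 B3←B2 B4←B1 B5←B4 B6←B1 B7←B1
Dom at joins:
  B1: preds {B0,B5}: {B0} ∩ {B0,B1,B4,B5} = {B0}; idom=B0
  B6: preds {B1,B5}: {B0,B1} ∩ {B0,B1,B4,B5} = {B0,B1}; idom=B1
  B7: preds {B4,B6}: {B0,B1,B4} ∩ {B0,B1,B6} = {B0,B1}; idom=B1

Frontier:
  B1←B0: walk · to B0
  B1←B5: walk B5→B4→B1 to B0
  B6←B1: walk · to B1
  B6←B5: walk B5→B4 to B1
  B7←B4: walk B4 to B1
  B7←B6: walk B6 to B1
  B0 → ∅
  B1 → {B1}
  B2 → ∅
  B3 → ∅
  B4 → {B1,B6,B7}
  B5 → {B1,B6}
  B6 → {B7}
  B7 → ∅

DF(B5) = ["B1", "B6"]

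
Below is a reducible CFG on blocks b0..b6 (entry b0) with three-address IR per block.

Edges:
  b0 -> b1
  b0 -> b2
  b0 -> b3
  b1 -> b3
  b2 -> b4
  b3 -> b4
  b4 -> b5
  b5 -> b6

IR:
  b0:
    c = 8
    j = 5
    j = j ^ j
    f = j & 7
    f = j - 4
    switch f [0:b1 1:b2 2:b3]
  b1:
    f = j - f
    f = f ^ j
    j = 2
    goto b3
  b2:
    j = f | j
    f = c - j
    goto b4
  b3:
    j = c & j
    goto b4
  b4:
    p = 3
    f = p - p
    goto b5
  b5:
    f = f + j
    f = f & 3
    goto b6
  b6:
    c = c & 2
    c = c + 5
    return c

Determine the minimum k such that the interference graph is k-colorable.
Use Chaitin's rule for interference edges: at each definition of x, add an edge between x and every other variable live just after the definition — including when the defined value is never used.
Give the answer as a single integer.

Answer: 3

Derivation:
Per-block:
  b0 def {c,f,j} use ∅
  b1 def {f,j} use {f,j}
  b2 def {f,j} use {c,f,j}
  b3 def {j} use {c,j}
  b4 def {f,p} use ∅
  b5 def {f} use {f,j}
  b6 def {c} use {c}

Liveness:
  b0 li=∅ lo={c,f,j}
  b1 li={c,f,j} lo={c,j}
  b2 li={c,f,j} lo={c,j}
  b3 li={c,j} lo={c,j}
  b4 li={c,j} lo={c,f,j}
  b5 li={c,f,j} lo={c}
  b6 li={c} lo=∅

Interfere edges:
  c — {f,j,p}
  f — {c,j}
  j — {c,f,p}
  p — {c,j}

Colouring:
  lower bound: {c,f,j} mutually conflict ⇒ χ ≥ 3
  3-colouring: r0={c}  r1={j}  r2={f,p}
  χ = 3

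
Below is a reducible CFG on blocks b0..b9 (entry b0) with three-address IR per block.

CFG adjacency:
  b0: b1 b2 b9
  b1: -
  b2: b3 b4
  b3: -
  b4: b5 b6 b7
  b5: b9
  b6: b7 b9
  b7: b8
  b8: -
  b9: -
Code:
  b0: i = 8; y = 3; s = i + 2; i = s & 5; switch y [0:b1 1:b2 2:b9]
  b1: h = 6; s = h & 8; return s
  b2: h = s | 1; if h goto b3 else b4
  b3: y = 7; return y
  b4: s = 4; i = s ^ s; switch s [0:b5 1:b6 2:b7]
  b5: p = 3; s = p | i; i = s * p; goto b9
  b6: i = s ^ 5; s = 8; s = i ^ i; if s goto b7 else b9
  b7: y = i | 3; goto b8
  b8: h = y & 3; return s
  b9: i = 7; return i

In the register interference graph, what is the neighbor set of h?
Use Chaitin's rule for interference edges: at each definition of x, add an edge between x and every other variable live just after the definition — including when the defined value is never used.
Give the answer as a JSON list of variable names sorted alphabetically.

Answer: ["s"]

Analysis:
def/use:
  b0: def={i,s,y} ue=∅
  b1: def={h,s} ue=∅
  b2: def={h} ue={s}
  b3: def={y} ue=∅
  b4: def={i,s} ue=∅
  b5: def={i,p,s} ue={i}
  b6: def={i,s} ue={s}
  b7: def={y} ue={i}
  b8: def={h} ue={s,y}
  b9: def={i} ue=∅

Liveness:
  b0 li=∅ lo={s}
  b1 li=∅ lo=∅
  b2 li={s} lo=∅
  b3 li=∅ lo=∅
  b4 li=∅ lo={i,s}
  b5 li={i} lo=∅
  b6 li={s} lo={i,s}
  b7 li={i,s} lo={s,y}
  b8 li={s,y} lo=∅
  b9 li=∅ lo=∅

Conflict graph:
  h — {s}
  i — {p,s,y}
  p — {i,s}
  s — {h,i,p,y}
  y — {i,s}

N(h) = ["s"]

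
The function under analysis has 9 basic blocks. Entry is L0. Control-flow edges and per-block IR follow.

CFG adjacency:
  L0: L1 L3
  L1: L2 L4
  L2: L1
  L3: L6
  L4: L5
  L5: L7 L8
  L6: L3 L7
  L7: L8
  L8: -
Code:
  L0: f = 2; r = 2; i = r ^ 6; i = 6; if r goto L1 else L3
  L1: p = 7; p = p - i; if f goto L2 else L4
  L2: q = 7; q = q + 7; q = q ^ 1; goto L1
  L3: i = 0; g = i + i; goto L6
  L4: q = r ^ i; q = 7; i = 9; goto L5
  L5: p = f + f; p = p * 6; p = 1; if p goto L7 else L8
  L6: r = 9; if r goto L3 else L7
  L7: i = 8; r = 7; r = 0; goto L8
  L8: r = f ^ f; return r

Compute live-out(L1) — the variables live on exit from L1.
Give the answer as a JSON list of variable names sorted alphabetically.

Per-block:
  L0: def={f,i,r} ue=∅
  L1: def={p} ue={f,i}
  L2: def={q} ue=∅
  L3: def={g,i} ue=∅
  L4: def={i,q} ue={i,r}
  L5: def={p} ue={f}
  L6: def={r} ue=∅
  L7: def={i,r} ue=∅
  L8: def={r} ue={f}

Backward fixpoint:
  live L0: ∅→{f,i,r}
  live L1: {f,i,r}→{f,i,r}
  live L2: {f,i,r}→{f,i,r}
  live L3: {f}→{f}
  live L4: {f,i,r}→{f}
  live L5: {f}→{f}
  live L6: {f}→{f}
  live L7: {f}→{f}
  live L8: {f}→∅

live-out(L1) = ["f", "i", "r"]

Answer: ["f", "i", "r"]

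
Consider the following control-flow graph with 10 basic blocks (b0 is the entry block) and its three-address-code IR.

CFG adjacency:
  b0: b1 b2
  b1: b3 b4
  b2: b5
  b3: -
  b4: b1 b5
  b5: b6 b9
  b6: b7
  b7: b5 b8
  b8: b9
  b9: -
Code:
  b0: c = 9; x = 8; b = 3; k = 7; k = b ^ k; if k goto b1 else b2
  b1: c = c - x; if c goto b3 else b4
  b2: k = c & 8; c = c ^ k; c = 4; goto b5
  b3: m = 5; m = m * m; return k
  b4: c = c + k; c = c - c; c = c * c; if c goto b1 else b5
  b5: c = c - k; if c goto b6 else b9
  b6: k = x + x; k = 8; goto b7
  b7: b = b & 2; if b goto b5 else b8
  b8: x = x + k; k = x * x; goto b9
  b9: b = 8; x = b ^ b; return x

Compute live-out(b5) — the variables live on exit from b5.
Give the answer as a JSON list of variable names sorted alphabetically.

Per-block:
  b0: {b,c,k,x} / ∅
  b1: {c} / {c,x}
  b2: {c,k} / {c}
  b3: {m} / {k}
  b4: {c} / {c,k}
  b5: {c} / {c,k}
  b6: {k} / {x}
  b7: {b} / {b}
  b8: {k,x} / {k,x}
  b9: {b,x} / ∅

Liveness:
  live b0: ∅→{b,c,k,x}
  live b1: {b,c,k,x}→{b,c,k,x}
  live b2: {b,c,x}→{b,c,k,x}
  live b3: {k}→∅
  live b4: {b,c,k,x}→{b,c,k,x}
  live b5: {b,c,k,x}→{b,c,x}
  live b6: {b,c,x}→{b,c,k,x}
  live b7: {b,c,k,x}→{b,c,k,x}
  live b8: {k,x}→∅
  live b9: ∅→∅

live-out(b5) = ["b", "c", "x"]

Answer: ["b", "c", "x"]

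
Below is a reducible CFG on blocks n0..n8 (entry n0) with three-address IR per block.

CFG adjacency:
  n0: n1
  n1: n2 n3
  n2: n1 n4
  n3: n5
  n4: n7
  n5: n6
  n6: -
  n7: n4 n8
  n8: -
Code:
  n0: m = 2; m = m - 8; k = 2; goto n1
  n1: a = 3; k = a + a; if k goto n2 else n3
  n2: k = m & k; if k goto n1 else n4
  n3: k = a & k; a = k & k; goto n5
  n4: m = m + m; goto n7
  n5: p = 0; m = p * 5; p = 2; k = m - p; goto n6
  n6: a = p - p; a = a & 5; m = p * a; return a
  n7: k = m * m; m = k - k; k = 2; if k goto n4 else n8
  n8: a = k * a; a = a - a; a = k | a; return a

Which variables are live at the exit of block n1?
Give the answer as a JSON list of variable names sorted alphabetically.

Block summaries:
  n0: {k,m} / ∅
  n1: {a,k} / ∅
  n2: {k} / {k,m}
  n3: {a,k} / {a,k}
  n4: {m} / {m}
  n5: {k,m,p} / ∅
  n6: {a,m} / {p}
  n7: {k,m} / {m}
  n8: {a} / {a,k}

Liveness:
  live n0: ∅→{m}
  live n1: {m}→{a,k,m}
  live n2: {a,k,m}→{a,m}
  live n3: {a,k}→∅
  live n4: {a,m}→{a,m}
  live n5: ∅→{p}
  live n6: {p}→∅
  live n7: {a,m}→{a,k,m}
  live n8: {a,k}→∅

live-out(n1) = ["a", "k", "m"]

Answer: ["a", "k", "m"]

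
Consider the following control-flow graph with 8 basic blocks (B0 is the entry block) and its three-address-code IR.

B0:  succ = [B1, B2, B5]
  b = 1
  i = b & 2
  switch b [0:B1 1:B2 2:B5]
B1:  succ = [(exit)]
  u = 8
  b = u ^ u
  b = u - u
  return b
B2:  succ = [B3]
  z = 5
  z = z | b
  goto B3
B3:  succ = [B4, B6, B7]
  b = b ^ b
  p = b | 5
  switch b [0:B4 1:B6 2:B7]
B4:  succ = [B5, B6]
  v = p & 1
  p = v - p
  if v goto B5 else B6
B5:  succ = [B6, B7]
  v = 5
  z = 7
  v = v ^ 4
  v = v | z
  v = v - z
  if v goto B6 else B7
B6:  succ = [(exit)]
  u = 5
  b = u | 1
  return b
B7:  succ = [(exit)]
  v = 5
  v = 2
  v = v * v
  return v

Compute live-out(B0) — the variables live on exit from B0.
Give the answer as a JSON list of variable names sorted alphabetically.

Answer: ["b"]

Analysis:
Block summaries:
  B0: def={b,i} ue=∅
  B1: def={b,u} ue=∅
  B2: def={z} ue={b}
  B3: def={b,p} ue={b}
  B4: def={p,v} ue={p}
  B5: def={v,z} ue=∅
  B6: def={b,u} ue=∅
  B7: def={v} ue=∅

Live sets:
  B0: in=∅ out={b}
  B1: in=∅ out=∅
  B2: in={b} out={b}
  B3: in={b} out={p}
  B4: in={p} out=∅
  B5: in=∅ out=∅
  B6: in=∅ out=∅
  B7: in=∅ out=∅

live-out(B0) = ["b"]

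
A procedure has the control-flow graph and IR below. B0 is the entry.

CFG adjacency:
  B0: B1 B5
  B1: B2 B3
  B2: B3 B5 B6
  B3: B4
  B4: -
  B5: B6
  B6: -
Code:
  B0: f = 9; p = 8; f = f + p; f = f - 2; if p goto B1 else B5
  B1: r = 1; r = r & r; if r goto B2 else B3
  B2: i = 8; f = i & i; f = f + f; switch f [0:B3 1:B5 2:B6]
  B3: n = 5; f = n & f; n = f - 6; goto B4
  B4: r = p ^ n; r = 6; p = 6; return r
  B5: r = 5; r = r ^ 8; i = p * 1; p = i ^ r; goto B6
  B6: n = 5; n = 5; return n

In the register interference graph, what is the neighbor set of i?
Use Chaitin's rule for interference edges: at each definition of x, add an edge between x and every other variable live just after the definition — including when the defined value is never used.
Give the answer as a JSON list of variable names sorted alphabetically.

def/use:
  B0 def {f,p} use ∅
  B1 def {r} use ∅
  B2 def {f,i} use ∅
  B3 def {f,n} use {f}
  B4 def {p,r} use {n,p}
  B5 def {i,p,r} use {p}
  B6 def {n} use ∅

Liveness:
  B0: in=∅ out={f,p}
  B1: in={f,p} out={f,p}
  B2: in={p} out={f,p}
  B3: in={f,p} out={n,p}
  B4: in={n,p} out=∅
  B5: in={p} out=∅
  B6: in=∅ out=∅

Interfere edges:
  f↔{n,p,r}
  i↔{p,r}
  n↔{f,p}
  p↔{f,i,n,r}
  r↔{f,i,p}

N(i) = ["p", "r"]

Answer: ["p", "r"]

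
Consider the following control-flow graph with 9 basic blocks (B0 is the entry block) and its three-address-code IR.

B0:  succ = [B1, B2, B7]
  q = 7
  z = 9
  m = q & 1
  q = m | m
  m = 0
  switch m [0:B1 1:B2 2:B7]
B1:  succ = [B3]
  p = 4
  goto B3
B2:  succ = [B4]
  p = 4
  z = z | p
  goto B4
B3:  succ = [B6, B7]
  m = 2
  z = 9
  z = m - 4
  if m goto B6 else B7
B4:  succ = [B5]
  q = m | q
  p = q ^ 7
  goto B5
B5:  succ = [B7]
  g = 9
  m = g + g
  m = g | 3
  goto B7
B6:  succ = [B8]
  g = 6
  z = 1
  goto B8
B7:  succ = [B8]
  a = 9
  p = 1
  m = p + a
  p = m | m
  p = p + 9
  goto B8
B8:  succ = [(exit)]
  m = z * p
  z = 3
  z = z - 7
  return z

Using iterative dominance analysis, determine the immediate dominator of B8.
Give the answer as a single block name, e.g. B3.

idom tree: B1←B0 B2←B0 B3←B1 B4←B2 B5←B4 B6←B3 B7←B0 B8←B0
Dom at joins:
  B7: preds {B0,B3,B5}: {B0} ∩ {B0,B1,B3} ∩ {B0,B2,B4,B5} = {B0}; idom=B0
  B8: preds {B6,B7}: {B0,B1,B3,B6} ∩ {B0,B7} = {B0}; idom=B0

idom(B8) = B0

Answer: B0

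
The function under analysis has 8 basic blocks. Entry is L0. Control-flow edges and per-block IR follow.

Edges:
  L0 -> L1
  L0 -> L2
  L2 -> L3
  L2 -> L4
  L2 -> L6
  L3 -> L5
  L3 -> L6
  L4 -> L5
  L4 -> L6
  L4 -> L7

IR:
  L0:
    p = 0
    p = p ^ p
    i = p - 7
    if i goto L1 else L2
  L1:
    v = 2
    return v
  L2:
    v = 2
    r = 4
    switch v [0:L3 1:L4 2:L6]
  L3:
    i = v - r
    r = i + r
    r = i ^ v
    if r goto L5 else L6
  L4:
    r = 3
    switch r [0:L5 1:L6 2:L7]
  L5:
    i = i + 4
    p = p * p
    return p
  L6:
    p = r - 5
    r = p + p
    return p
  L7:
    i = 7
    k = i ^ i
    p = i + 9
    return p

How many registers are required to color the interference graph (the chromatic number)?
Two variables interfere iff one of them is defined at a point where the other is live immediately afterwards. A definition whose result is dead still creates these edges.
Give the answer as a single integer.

def/use:
  L0: def={i,p} ue=∅
  L1: def={v} ue=∅
  L2: def={r,v} ue=∅
  L3: def={i,r} ue={r,v}
  L4: def={r} ue=∅
  L5: def={i,p} ue={i,p}
  L6: def={p,r} ue={r}
  L7: def={i,k,p} ue=∅

Backward fixpoint:
  L0 li=∅ lo={i,p}
  L1 li=∅ lo=∅
  L2 li={i,p} lo={i,p,r,v}
  L3 li={p,r,v} lo={i,p,r}
  L4 li={i,p} lo={i,p,r}
  L5 li={i,p} lo=∅
  L6 li={r} lo=∅
  L7 li=∅ lo=∅

Interference:
  i: {k,p,r,v}
  k: {i}
  p: {i,r,v}
  r: {i,p,v}
  v: {i,p,r}

Registers:
  {i,p,r,v} pairwise interfere (4-clique) ⇒ χ ≥ 4
  assign i→c0 k→c1 p→c1 r→c2 v→c3 — no edge inside a register ⇒ χ ≤ 4
  χ = 4

Answer: 4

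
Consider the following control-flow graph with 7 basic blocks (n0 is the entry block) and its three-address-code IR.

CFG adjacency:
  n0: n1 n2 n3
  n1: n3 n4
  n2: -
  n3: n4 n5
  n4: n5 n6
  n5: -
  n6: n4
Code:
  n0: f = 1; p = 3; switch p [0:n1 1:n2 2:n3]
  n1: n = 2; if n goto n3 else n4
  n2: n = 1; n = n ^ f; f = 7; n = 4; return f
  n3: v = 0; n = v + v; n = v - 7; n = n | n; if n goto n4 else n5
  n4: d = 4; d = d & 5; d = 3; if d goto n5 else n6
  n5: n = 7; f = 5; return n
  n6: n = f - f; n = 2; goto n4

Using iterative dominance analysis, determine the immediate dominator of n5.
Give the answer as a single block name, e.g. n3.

idom tree: n1←n0 n2←n0 n3←n0 n4←n0 n5←n0 n6←n4
Dom at joins:
  n3: preds {n0,n1}: {n0} ∩ {n0,n1} = {n0}; idom=n0
  n4: preds {n1,n3,n6}: {n0,n1} ∩ {n0,n3} ∩ {n0,n4,n6} = {n0}; idom=n0
  n5: preds {n3,n4}: {n0,n3} ∩ {n0,n4} = {n0}; idom=n0

idom(n5) = n0

Answer: n0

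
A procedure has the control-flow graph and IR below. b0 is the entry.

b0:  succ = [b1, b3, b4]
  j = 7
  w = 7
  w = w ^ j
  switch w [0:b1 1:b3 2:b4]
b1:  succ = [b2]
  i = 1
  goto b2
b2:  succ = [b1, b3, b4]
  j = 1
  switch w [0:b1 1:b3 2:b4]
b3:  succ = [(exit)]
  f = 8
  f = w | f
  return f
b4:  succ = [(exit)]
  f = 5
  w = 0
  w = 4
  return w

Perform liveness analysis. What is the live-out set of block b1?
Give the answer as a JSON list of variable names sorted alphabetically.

Answer: ["w"]

Analysis:
Block summaries:
  b0: def={j,w} ue=∅
  b1: def={i} ue=∅
  b2: def={j} ue={w}
  b3: def={f} ue={w}
  b4: def={f,w} ue=∅

Live sets:
  b0: in=∅ out={w}
  b1: in={w} out={w}
  b2: in={w} out={w}
  b3: in={w} out=∅
  b4: in=∅ out=∅

live-out(b1) = ["w"]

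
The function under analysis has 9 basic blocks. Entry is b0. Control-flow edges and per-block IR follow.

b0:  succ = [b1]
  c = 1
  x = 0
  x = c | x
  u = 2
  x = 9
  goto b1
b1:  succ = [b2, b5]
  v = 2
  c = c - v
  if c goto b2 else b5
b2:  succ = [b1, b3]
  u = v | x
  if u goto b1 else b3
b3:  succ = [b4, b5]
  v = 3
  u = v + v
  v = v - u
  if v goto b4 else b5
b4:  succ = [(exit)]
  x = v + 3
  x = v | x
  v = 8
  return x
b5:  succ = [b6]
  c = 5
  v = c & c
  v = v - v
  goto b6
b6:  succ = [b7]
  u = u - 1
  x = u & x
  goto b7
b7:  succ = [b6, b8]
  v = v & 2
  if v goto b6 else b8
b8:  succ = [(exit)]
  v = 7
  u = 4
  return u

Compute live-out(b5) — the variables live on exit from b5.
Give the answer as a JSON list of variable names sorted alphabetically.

Answer: ["u", "v", "x"]

Derivation:
Per-block:
  b0 def {c,u,x} use ∅
  b1 def {c,v} use {c}
  b2 def {u} use {v,x}
  b3 def {u,v} use ∅
  b4 def {v,x} use {v}
  b5 def {c,v} use ∅
  b6 def {u,x} use {u,x}
  b7 def {v} use {v}
  b8 def {u,v} use ∅

Backward fixpoint:
  b0: in=∅ out={c,u,x}
  b1: in={c,u,x} out={c,u,v,x}
  b2: in={c,v,x} out={c,u,x}
  b3: in={x} out={u,v,x}
  b4: in={v} out=∅
  b5: in={u,x} out={u,v,x}
  b6: in={u,v,x} out={u,v,x}
  b7: in={u,v,x} out={u,v,x}
  b8: in=∅ out=∅

live-out(b5) = ["u", "v", "x"]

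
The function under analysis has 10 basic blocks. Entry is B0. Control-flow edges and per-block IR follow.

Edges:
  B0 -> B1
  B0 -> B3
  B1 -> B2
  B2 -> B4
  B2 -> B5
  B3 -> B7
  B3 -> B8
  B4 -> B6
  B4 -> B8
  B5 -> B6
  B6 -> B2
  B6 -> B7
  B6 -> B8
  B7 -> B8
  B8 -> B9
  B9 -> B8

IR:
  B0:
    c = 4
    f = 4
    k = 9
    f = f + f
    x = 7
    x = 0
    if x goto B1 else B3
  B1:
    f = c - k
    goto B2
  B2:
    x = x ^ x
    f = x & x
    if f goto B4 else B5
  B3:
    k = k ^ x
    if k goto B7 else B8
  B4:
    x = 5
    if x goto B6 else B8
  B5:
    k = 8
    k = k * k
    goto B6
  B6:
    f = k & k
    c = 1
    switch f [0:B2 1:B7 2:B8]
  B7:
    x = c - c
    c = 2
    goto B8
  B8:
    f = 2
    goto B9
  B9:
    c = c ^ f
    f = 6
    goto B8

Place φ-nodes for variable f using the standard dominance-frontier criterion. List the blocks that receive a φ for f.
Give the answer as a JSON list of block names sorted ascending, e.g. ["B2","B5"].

Answer: ["B2", "B7", "B8"]

Working:
idom tree: B1←B0 B2←B1 B3←B0 B4←B2 B5←B2 B6←B2 B7←B0 B8←B0 B9←B8
Dom at joins:
  B2: preds {B1,B6}: {B0,B1} ∩ {B0,B1,B2,B6} = {B0,B1}; idom=B1
  B6: preds {B4,B5}: {B0,B1,B2,B4} ∩ {B0,B1,B2,B5} = {B0,B1,B2}; idom=B2
  B7: preds {B3,B6}: {B0,B3} ∩ {B0,B1,B2,B6} = {B0}; idom=B0
  B8: preds {B3,B4,B6,B7,B9}: {B0,B3} ∩ {B0,B1,B2,B4} ∩ {B0,B1,B2,B6} ∩ {B0,B7} ∩ {B0,B8,B9} = {B0}; idom=B0

Frontier:
  join B2 pred B1: · stop@B1
  join B2 pred B6: B6→B2 stop@B1
  join B6 pred B4: B4 stop@B2
  join B6 pred B5: B5 stop@B2
  join B7 pred B3: B3 stop@B0
  join B7 pred B6: B6→B2→B1 stop@B0
  join B8 pred B3: B3 stop@B0
  join B8 pred B4: B4→B2→B1 stop@B0
  join B8 pred B6: B6→B2→B1 stop@B0
  join B8 pred B7: B7 stop@B0
  join B8 pred B9: B9→B8 stop@B0
  DF(B0)=∅
  DF(B1)={B7,B8}
  DF(B2)={B2,B7,B8}
  DF(B3)={B7,B8}
  DF(B4)={B6,B8}
  DF(B5)={B6}
  DF(B6)={B2,B7,B8}
  DF(B7)={B8}
  DF(B8)={B8}
  DF(B9)={B8}

φ for f: defs {B0,B1,B2,B6,B8,B9}
  DF⁺ = {B2,B7,B8}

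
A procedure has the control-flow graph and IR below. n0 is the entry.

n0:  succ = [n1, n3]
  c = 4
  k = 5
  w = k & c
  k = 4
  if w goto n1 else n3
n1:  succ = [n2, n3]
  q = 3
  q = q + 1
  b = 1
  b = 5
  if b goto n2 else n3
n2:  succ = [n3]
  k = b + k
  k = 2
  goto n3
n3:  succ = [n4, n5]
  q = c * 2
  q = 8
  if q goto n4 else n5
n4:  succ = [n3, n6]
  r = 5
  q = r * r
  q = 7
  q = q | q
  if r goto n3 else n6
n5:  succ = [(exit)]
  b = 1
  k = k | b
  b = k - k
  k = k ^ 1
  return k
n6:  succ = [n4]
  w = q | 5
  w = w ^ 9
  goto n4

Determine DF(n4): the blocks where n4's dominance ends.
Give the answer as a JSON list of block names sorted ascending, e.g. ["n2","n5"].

idom tree: n1←n0 n2←n1 n3←n0 n4←n3 n5←n3 n6←n4
Dom∩ at merges:
  n3: preds {n0,n1,n2,n4}: {n0} ∩ {n0,n1} ∩ {n0,n1,n2} ∩ {n0,n3,n4} = {n0}; idom=n0
  n4: preds {n3,n6}: {n0,n3} ∩ {n0,n3,n4,n6} = {n0,n3}; idom=n3

Frontier:
  n3←n0: walk · to n0
  n3←n1: walk n1 to n0
  n3←n2: walk n2→n1 to n0
  n3←n4: walk n4→n3 to n0
  n4←n3: walk · to n3
  n4←n6: walk n6→n4 to n3
  n0 → ∅
  n1 → {n3}
  n2 → {n3}
  n3 → {n3}
  n4 → {n3,n4}
  n5 → ∅
  n6 → {n4}

DF(n4) = ["n3", "n4"]

Answer: ["n3", "n4"]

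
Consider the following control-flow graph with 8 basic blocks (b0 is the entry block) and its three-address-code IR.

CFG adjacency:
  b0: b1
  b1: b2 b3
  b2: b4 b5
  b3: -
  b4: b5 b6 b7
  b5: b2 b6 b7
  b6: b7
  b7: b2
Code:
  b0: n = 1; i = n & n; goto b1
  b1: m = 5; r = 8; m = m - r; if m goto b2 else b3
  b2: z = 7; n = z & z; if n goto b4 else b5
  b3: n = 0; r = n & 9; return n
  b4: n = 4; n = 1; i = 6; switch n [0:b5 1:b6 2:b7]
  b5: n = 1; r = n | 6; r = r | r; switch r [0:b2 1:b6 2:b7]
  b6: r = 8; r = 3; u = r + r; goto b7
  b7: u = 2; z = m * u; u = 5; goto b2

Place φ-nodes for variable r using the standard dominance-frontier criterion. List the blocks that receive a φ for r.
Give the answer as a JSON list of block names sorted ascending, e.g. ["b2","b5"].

Answer: ["b2", "b6", "b7"]

Derivation:
idom tree: b1←b0 b2←b1 b3←b1 b4←b2 b5←b2 b6←b2 b7←b2
Dom at joins:
  b2: preds {b1,b5,b7}: {b0,b1} ∩ {b0,b1,b2,b5} ∩ {b0,b1,b2,b7} = {b0,b1}; idom=b1
  b5: preds {b2,b4}: {b0,b1,b2} ∩ {b0,b1,b2,b4} = {b0,b1,b2}; idom=b2
  b6: preds {b4,b5}: {b0,b1,b2,b4} ∩ {b0,b1,b2,b5} = {b0,b1,b2}; idom=b2
  b7: preds {b4,b5,b6}: {b0,b1,b2,b4} ∩ {b0,b1,b2,b5} ∩ {b0,b1,b2,b6} = {b0,b1,b2}; idom=b2

Frontier:
  join b2 pred b1: · stop@b1
  join b2 pred b5: b5→b2 stop@b1
  join b2 pred b7: b7→b2 stop@b1
  join b5 pred b2: · stop@b2
  join b5 pred b4: b4 stop@b2
  join b6 pred b4: b4 stop@b2
  join b6 pred b5: b5 stop@b2
  join b7 pred b4: b4 stop@b2
  join b7 pred b5: b5 stop@b2
  join b7 pred b6: b6 stop@b2
  b0 → ∅
  b1 → ∅
  b2 → {b2}
  b3 → ∅
  b4 → {b5,b6,b7}
  b5 → {b2,b6,b7}
  b6 → {b7}
  b7 → {b2}

φ for r: defs {b1,b3,b5,b6}
  DF⁺ = {b2,b6,b7}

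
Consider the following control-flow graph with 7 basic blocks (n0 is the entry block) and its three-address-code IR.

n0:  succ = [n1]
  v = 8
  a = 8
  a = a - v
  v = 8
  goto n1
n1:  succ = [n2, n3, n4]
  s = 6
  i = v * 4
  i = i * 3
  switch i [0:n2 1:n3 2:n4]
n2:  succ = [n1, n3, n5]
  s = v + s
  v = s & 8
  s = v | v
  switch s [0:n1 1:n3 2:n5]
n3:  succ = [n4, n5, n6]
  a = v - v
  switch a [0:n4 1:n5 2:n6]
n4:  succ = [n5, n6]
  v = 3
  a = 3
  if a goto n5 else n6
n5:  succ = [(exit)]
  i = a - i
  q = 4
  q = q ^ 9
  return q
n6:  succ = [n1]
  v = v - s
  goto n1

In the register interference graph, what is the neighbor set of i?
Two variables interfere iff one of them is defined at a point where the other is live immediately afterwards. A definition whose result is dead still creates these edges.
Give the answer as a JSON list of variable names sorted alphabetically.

Per-block:
  n0 def {a,v} use ∅
  n1 def {i,s} use {v}
  n2 def {s,v} use {s,v}
  n3 def {a} use {v}
  n4 def {a,v} use ∅
  n5 def {i,q} use {a,i}
  n6 def {v} use {s,v}

Backward fixpoint:
  live n0: ∅→{a,v}
  live n1: {a,v}→{a,i,s,v}
  live n2: {a,i,s,v}→{a,i,s,v}
  live n3: {i,s,v}→{a,i,s,v}
  live n4: {i,s}→{a,i,s,v}
  live n5: {a,i}→∅
  live n6: {a,s,v}→{a,v}

Interfere edges:
  a — {i,s,v}
  i — {a,s,v}
  q — ∅
  s — {a,i,v}
  v — {a,i,s}

N(i) = ["a", "s", "v"]

Answer: ["a", "s", "v"]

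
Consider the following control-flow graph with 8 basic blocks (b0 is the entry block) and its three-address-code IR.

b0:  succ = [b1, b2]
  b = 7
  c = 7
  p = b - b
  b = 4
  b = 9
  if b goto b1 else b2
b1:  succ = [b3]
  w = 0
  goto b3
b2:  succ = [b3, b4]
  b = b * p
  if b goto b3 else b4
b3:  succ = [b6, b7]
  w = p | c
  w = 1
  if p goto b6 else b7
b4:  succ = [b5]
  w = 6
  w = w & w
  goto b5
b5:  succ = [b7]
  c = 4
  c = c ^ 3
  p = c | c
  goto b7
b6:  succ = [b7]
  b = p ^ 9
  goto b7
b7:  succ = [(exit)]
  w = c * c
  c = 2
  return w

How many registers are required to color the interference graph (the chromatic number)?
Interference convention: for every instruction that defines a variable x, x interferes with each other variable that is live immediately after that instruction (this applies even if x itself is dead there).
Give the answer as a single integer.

Per-block:
  b0 def {b,c,p} use ∅
  b1 def {w} use ∅
  b2 def {b} use {b,p}
  b3 def {w} use {c,p}
  b4 def {w} use ∅
  b5 def {c,p} use ∅
  b6 def {b} use {p}
  b7 def {c,w} use {c}

Live sets:
  b0 li=∅ lo={b,c,p}
  b1 li={c,p} lo={c,p}
  b2 li={b,c,p} lo={c,p}
  b3 li={c,p} lo={c,p}
  b4 li=∅ lo=∅
  b5 li=∅ lo={c}
  b6 li={c,p} lo={c}
  b7 li={c} lo=∅

Interference:
  b — {c,p}
  c — {b,p,w}
  p — {b,c,w}
  w — {c,p}

Colouring:
  clique {b,c,p} ⇒ need ≥ 3
  assign b→r2 c→r0 p→r1 w→r2 — no edge inside a register ⇒ χ ≤ 3
  χ = 3

Answer: 3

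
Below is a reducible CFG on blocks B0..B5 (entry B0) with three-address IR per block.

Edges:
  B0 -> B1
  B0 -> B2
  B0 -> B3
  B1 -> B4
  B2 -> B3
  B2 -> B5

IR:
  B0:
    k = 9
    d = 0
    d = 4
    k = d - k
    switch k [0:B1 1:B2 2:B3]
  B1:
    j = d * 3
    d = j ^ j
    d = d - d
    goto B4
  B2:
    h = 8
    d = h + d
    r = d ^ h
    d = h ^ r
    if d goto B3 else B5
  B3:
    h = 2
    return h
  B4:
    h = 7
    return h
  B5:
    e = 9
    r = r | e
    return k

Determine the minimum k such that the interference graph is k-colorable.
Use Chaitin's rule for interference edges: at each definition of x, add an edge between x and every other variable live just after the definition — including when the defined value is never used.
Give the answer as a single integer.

Answer: 4

Derivation:
Block summaries:
  B0 def {d,k} use ∅
  B1 def {d,j} use {d}
  B2 def {d,h,r} use {d}
  B3 def {h} use ∅
  B4 def {h} use ∅
  B5 def {e,r} use {k,r}

Live sets:
  B0 li=∅ lo={d,k}
  B1 li={d} lo=∅
  B2 li={d,k} lo={k,r}
  B3 li=∅ lo=∅
  B4 li=∅ lo=∅
  B5 li={k,r} lo=∅

Interference:
  d — {h,k,r}
  e — {k,r}
  h — {d,k,r}
  j — ∅
  k — {d,e,h,r}
  r — {d,e,h,k}

Registers:
  lower bound: {d,h,k,r} mutually conflict ⇒ χ ≥ 4
  4-colouring: r0={j,k}  r1={r}  r2={d,e}  r3={h}
  χ = 4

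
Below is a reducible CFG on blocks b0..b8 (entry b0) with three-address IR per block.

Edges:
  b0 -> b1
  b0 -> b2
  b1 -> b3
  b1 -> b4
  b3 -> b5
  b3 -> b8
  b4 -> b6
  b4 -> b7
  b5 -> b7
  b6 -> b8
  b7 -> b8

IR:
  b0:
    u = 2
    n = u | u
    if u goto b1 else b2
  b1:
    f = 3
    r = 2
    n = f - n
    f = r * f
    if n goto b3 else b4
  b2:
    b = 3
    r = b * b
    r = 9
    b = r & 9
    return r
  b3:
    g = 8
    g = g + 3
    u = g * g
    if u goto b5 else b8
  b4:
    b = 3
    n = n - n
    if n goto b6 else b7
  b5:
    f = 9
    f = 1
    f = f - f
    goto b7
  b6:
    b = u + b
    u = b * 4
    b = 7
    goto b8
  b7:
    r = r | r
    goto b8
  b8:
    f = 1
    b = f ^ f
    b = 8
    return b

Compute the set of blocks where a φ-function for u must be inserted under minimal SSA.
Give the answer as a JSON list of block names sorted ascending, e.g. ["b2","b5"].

Answer: ["b7", "b8"]

Working:
idom tree: b1←b0 b2←b0 b3←b1 b4←b1 b5←b3 b6←b4 b7←b1 b8←b1
Dom at joins:
  b7: preds {b4,b5}: {b0,b1,b4} ∩ {b0,b1,b3,b5} = {b0,b1}; idom=b1
  b8: preds {b3,b6,b7}: {b0,b1,b3} ∩ {b0,b1,b4,b6} ∩ {b0,b1,b7} = {b0,b1}; idom=b1

DF derivation:
  b7←b4: walk b4 to b1
  b7←b5: walk b5→b3 to b1
  b8←b3: walk b3 to b1
  b8←b6: walk b6→b4 to b1
  b8←b7: walk b7 to b1
  b0 → ∅
  b1 → ∅
  b2 → ∅
  b3 → {b7,b8}
  b4 → {b7,b8}
  b5 → {b7}
  b6 → {b8}
  b7 → {b8}
  b8 → ∅

φ for u: defs {b0,b3,b6}
  DF⁺ = {b7,b8}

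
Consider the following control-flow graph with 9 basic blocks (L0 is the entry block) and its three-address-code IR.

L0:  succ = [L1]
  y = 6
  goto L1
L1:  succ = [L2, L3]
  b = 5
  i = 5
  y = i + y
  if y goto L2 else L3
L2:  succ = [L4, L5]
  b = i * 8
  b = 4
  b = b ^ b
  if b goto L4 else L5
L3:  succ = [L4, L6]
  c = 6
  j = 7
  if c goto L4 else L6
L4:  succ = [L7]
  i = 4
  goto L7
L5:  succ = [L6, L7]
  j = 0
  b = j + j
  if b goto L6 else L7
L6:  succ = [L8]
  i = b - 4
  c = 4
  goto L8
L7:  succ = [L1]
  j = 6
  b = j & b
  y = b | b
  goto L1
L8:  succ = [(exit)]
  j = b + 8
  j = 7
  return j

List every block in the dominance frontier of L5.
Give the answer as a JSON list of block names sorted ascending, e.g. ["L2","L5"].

idom tree: L1←L0 L2←L1 L3←L1 L4←L1 L5←L2 L6←L1 L7←L1 L8←L6
Dom∩ at merges:
  L1: preds {L0,L7}: {L0} ∩ {L0,L1,L7} = {L0}; idom=L0
  L4: preds {L2,L3}: {L0,L1,L2} ∩ {L0,L1,L3} = {L0,L1}; idom=L1
  L6: preds {L3,L5}: {L0,L1,L3} ∩ {L0,L1,L2,L5} = {L0,L1}; idom=L1
  L7: preds {L4,L5}: {L0,L1,L4} ∩ {L0,L1,L2,L5} = {L0,L1}; idom=L1

Frontier:
  join L1 pred L0: · stop@L0
  join L1 pred L7: L7→L1 stop@L0
  join L4 pred L2: L2 stop@L1
  join L4 pred L3: L3 stop@L1
  join L6 pred L3: L3 stop@L1
  join L6 pred L5: L5→L2 stop@L1
  join L7 pred L4: L4 stop@L1
  join L7 pred L5: L5→L2 stop@L1
  L0 → ∅
  L1 → {L1}
  L2 → {L4,L6,L7}
  L3 → {L4,L6}
  L4 → {L7}
  L5 → {L6,L7}
  L6 → ∅
  L7 → {L1}
  L8 → ∅

DF(L5) = ["L6", "L7"]

Answer: ["L6", "L7"]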